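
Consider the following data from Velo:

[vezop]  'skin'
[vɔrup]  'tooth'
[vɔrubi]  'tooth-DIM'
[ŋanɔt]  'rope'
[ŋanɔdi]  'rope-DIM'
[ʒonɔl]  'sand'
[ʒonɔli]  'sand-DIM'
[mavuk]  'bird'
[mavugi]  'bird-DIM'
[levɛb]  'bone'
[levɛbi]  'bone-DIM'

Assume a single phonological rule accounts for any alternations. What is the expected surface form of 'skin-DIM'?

[vezobi]

'tooth' shows [p] ~ [b] at the end of the stem ([vɔrup] vs [vɔrubi]).
The stem 'bone' ([levɛb], [levɛbi]) shows [b] unchanged in both environments, so [b] cannot be basic with [p] derived in isolation.
The alternation reflects intervocalic voicing: voiceless stops become voiced between vowels. /p/ is underlying.
The one attested form of 'skin', [vezop], shows underlying /vezop/. Applying the same rule between vowels gives [vezobi].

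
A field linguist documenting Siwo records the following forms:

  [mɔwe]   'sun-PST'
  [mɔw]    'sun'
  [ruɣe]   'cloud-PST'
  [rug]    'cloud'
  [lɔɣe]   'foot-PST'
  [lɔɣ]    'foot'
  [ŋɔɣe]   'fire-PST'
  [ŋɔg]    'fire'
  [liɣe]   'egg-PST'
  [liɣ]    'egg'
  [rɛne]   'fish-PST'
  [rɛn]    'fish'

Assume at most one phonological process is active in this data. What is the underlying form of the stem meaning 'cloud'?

/rug/

In [ruɣe] and [rug] the final segment of 'cloud' alternates: [ɣ] ~ [g].
Compare 'foot', with invariant [ɣ] in [lɔɣe] and [lɔɣ]: an analysis with underlying /ɣ/ and a rule producing [g] in isolation would wrongly predict alternation here too.
The alternation reflects intervocalic spirantization: voiced stops become fricatives between vowels. /g/ is underlying.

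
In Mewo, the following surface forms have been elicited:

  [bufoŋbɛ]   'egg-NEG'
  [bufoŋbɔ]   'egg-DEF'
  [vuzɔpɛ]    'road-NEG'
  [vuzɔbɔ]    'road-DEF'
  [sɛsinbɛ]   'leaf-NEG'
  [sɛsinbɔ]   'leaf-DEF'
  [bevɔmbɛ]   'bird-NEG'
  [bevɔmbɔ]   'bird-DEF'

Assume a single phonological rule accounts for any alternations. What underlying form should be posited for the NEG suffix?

/-pɛ/

The NEG suffix surfaces as [-bɛ] and [-pɛ], depending on the final segment of the stem.
By contrast the DEF suffix keeps its initial [b] throughout — that segment must be underlying.
The NEG suffix is therefore /-pɛ/ underlyingly, with post-nasal voicing: voiceless stops become voiced after a nasal.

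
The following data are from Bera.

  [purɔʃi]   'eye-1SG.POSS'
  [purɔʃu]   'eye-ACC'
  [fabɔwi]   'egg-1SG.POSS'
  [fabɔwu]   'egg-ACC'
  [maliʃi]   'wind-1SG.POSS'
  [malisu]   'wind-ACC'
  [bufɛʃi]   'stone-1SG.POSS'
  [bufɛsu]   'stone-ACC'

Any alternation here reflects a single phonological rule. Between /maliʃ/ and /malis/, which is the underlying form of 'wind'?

'wind' shows [ʃ] ~ [s] at the end of the stem ([maliʃi] vs [malisu]).
The stem 'eye' ([purɔʃi], [purɔʃu]) shows [ʃ] unchanged in both environments, so [ʃ] cannot be basic with [s] derived before the ACC suffix.
The alternation reflects palatalization before a front vowel: /s/ becomes palato-alveolar [ʃ] before a front vowel. /s/ is underlying.

/malis/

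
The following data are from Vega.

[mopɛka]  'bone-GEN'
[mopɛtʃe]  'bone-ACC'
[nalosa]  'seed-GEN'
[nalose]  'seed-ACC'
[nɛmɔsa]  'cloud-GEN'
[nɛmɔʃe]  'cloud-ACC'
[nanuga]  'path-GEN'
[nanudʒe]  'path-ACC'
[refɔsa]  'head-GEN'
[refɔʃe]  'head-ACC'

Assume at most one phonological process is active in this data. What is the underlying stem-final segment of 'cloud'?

The root 'cloud' surfaces as [nɛmɔsa] and [nɛmɔʃe], with a stem-final [s] ~ [ʃ] alternation.
Compare 'seed', with invariant [s] in [nalosa] and [nalose]: an analysis with underlying /s/ and a rule producing [ʃ] before the ACC suffix would wrongly predict alternation here too.
Therefore /ʃ/ is basic and [s] is derived by depalatalization (palato-alveolar /tʃ/, /dʒ/ and /ʃ/ become [k], [g] and [s] when no front vowel follows).

/ʃ/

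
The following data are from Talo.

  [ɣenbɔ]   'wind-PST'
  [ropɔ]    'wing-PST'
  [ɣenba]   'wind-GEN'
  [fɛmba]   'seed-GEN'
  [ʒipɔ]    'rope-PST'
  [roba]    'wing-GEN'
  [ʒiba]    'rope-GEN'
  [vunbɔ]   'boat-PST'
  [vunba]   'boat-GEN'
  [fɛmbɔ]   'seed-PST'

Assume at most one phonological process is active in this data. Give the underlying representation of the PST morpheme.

/-pɔ/

The PST morpheme has two allomorphs, [-bɔ] and [-pɔ].
By contrast the GEN suffix keeps its initial [b] throughout — that segment must be underlying.
So the underlying form is /-pɔ/, and voiceless stops become voiced after a nasal.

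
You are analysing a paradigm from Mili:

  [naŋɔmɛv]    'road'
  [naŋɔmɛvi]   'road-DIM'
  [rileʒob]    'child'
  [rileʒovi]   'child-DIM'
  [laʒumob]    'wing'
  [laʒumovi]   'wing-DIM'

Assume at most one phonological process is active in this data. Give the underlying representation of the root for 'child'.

/rileʒob/

'child' shows [b] ~ [v] at the end of the stem ([rileʒob] vs [rileʒovi]).
Compare 'road', with invariant [v] in [naŋɔmɛv] and [naŋɔmɛvi]: an analysis with underlying /v/ and a rule producing [b] in isolation would wrongly predict alternation here too.
Therefore /b/ is basic and [v] is derived by intervocalic spirantization (voiced stops become fricatives between vowels).
So 'child' = /rileʒob/.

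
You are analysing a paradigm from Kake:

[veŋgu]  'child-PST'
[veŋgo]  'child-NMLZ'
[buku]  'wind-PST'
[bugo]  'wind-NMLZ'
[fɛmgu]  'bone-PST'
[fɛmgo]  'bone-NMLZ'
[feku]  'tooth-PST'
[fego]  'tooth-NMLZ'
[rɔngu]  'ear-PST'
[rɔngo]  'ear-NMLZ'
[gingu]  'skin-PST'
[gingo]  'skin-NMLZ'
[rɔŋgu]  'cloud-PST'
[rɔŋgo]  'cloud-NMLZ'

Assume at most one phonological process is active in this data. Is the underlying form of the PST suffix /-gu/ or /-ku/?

The PST morpheme has two allomorphs, [-gu] and [-ku].
By contrast the NMLZ suffix keeps its initial [g] throughout — that segment must be underlying.
So the underlying form is /-ku/, and voiceless stops become voiced after a nasal.

/-ku/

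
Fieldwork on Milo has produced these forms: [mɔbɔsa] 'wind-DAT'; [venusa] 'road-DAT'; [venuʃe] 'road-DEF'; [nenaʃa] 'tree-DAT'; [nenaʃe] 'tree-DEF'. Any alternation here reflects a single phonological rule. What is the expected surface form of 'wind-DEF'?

In [venusa] and [venuʃe] the final segment of 'road' alternates: [s] ~ [ʃ].
If /ʃ/ were underlying and a rule turned it into [s] before the DAT suffix, 'tree' would also alternate; but it has [ʃ] in both [nenaʃa] and [nenaʃe].
So /s/ is underlying, and a rule of palatalization before a front vowel — /s/ becomes palato-alveolar [ʃ] before a front vowel — gives [ʃ].
From [mɔbɔsa] the stem 'wind' is /mɔbɔs/; before a front vowel this yields [mɔbɔʃe].

[mɔbɔʃe]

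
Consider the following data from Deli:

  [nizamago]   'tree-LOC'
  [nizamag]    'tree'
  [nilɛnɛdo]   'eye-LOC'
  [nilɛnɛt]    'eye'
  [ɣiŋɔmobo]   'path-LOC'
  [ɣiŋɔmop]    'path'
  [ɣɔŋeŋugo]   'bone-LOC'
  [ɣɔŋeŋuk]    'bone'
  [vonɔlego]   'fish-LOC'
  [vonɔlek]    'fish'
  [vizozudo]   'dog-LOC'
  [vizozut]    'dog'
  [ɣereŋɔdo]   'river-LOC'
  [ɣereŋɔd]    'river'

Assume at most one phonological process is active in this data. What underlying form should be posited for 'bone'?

The stem for 'bone' ends in [g] in [ɣɔŋeŋugo] but [k] in [ɣɔŋeŋuk].
If /g/ were underlying and a rule turned it into [k] in isolation, 'tree' would also alternate; but it has [g] in both [nizamago] and [nizamag].
The alternation reflects intervocalic voicing: voiceless stops become voiced between vowels. /k/ is underlying.

/ɣɔŋeŋuk/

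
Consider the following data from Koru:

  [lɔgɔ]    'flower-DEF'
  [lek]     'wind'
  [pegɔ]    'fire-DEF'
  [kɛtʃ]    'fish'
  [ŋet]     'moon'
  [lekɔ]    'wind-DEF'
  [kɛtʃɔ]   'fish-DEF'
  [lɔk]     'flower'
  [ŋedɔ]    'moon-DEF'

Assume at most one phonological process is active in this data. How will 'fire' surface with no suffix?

The root 'flower' surfaces as [lɔgɔ] and [lɔk], with a stem-final [g] ~ [k] alternation.
If /k/ were underlying and a rule turned it into [g] before the DEF suffix, 'wind' would also alternate; but it has [k] in both [lekɔ] and [lek].
So /g/ is underlying, and a rule of word-final obstruent devoicing — voiced obstruents become voiceless word-finally — gives [k].
The one attested form of 'fire', [pegɔ], shows underlying /peg/. Applying the same rule word-finally gives [pek].

[pek]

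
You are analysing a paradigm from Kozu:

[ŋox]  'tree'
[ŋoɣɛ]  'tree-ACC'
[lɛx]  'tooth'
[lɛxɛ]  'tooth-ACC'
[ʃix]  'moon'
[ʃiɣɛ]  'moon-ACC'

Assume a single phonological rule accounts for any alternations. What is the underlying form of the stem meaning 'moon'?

In [ʃix] and [ʃiɣɛ] the final segment of 'moon' alternates: [x] ~ [ɣ].
But 'tooth' keeps [x] in both environments ([lɛx], [lɛxɛ]), so there is no rule changing /x/ to [ɣ] before the ACC suffix.
The alternation reflects word-final obstruent devoicing: voiced obstruents become voiceless word-finally. /ɣ/ is underlying.
So 'moon' = /ʃiɣ/.

/ʃiɣ/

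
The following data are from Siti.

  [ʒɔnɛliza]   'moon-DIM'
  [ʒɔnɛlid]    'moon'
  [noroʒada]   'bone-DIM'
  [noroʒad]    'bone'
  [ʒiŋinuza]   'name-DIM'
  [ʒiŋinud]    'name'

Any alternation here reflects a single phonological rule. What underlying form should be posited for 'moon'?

/ʒɔnɛliz/

In [ʒɔnɛliza] and [ʒɔnɛlid] the final segment of 'moon' alternates: [z] ~ [d].
Compare 'bone', with invariant [d] in [noroʒada] and [noroʒad]: an analysis with underlying /d/ and a rule producing [z] before the DIM suffix would wrongly predict alternation here too.
The alternation reflects word-final hardening: voiced fricatives become stops word-finally. /z/ is underlying.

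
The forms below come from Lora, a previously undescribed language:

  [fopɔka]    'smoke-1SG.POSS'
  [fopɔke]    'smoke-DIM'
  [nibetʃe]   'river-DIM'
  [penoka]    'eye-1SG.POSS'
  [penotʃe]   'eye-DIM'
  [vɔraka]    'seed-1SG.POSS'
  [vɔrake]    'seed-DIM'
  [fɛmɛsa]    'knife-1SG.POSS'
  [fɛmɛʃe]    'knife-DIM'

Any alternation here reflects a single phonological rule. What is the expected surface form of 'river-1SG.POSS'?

[nibeka]

'eye' shows [k] ~ [tʃ] at the end of the stem ([penoka] vs [penotʃe]).
The stem 'seed' ([vɔraka], [vɔrake]) shows [k] unchanged in both environments, so [k] cannot be basic with [tʃ] derived before the DIM suffix.
The alternation reflects depalatalization: palato-alveolar /tʃ/ and /ʃ/ become [k] and [s] when no front vowel follows. /tʃ/ is underlying.
The one attested form of 'river', [nibetʃe], shows underlying /nibetʃ/. Applying the same rule when no front vowel follows gives [nibeka].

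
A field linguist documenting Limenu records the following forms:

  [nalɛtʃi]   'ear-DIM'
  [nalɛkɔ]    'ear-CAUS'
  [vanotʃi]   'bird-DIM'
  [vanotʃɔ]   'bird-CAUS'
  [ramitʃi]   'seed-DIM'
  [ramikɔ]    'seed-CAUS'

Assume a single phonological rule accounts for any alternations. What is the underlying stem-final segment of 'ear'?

The stem for 'ear' ends in [tʃ] in [nalɛtʃi] but [k] in [nalɛkɔ].
Compare 'bird', with invariant [tʃ] in [vanotʃi] and [vanotʃɔ]: an analysis with underlying /tʃ/ and a rule producing [k] before the CAUS suffix would wrongly predict alternation here too.
The alternation reflects palatalization before a front vowel: /k/ becomes palato-alveolar [tʃ] before a front vowel. /k/ is underlying.

/k/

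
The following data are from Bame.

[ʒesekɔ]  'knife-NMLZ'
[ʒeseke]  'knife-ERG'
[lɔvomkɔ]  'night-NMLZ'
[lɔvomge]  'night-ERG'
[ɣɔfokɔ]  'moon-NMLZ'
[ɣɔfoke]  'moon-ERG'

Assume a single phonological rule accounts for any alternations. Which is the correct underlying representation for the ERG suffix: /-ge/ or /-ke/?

/-ge/

The ERG suffix surfaces as [-ge] and [-ke], depending on the final segment of the stem.
By contrast the NMLZ suffix keeps its initial [k] throughout — that segment must be underlying.
The ERG suffix is therefore /-ge/ underlyingly, with post-vocalic devoicing: voiced stops become voiceless after a vowel.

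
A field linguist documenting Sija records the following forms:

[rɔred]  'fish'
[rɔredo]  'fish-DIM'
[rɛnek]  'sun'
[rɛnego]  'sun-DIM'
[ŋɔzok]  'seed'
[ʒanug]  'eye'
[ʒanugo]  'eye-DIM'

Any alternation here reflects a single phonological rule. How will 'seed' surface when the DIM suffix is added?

[ŋɔzogo]

The root 'sun' surfaces as [rɛnek] and [rɛnego], with a stem-final [k] ~ [g] alternation.
Compare 'eye', with invariant [g] in [ʒanug] and [ʒanugo]: an analysis with underlying /g/ and a rule producing [k] in isolation would wrongly predict alternation here too.
Therefore /k/ is basic and [g] is derived by intervocalic voicing (voiceless stops become voiced between vowels).
From [ŋɔzok] the stem 'seed' is /ŋɔzok/; between vowels this yields [ŋɔzogo].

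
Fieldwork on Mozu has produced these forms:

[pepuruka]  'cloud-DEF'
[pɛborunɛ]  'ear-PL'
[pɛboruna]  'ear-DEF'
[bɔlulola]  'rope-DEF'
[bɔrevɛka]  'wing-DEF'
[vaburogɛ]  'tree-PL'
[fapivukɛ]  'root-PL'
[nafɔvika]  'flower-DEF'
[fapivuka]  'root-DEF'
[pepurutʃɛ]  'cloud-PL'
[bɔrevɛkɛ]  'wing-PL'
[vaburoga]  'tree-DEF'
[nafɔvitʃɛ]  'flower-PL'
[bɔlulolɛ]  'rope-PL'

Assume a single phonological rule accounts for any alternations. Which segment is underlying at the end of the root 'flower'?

In [nafɔvitʃɛ] and [nafɔvika] the final segment of 'flower' alternates: [tʃ] ~ [k].
Compare 'root', with invariant [k] in [fapivukɛ] and [fapivuka]: an analysis with underlying /k/ and a rule producing [tʃ] before the PL suffix would wrongly predict alternation here too.
The alternation reflects depalatalization: palato-alveolar /tʃ/ becomes [k] when no front vowel follows. /tʃ/ is underlying.

/tʃ/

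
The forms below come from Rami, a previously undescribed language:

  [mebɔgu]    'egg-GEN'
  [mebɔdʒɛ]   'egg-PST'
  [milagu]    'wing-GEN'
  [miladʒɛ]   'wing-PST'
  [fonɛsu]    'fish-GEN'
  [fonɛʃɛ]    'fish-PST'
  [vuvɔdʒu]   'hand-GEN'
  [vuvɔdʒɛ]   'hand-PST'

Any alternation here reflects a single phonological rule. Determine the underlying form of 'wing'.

/milag/

The stem for 'wing' ends in [g] in [milagu] but [dʒ] in [miladʒɛ].
Compare 'hand', with invariant [dʒ] in [vuvɔdʒu] and [vuvɔdʒɛ]: an analysis with underlying /dʒ/ and a rule producing [g] before the GEN suffix would wrongly predict alternation here too.
The underlying segment must be /g/; /g/ and /s/ become palato-alveolar [dʒ] and [ʃ] before a front vowel, yielding [dʒ] there.
So 'wing' = /milag/.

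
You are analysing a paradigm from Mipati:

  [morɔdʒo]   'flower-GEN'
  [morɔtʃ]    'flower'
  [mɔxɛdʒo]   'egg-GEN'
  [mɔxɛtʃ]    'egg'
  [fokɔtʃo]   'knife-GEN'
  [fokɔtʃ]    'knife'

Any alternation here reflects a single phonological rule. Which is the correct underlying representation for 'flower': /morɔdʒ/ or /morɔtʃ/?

/morɔdʒ/

'flower' shows [dʒ] ~ [tʃ] at the end of the stem ([morɔdʒo] vs [morɔtʃ]).
Compare 'knife', with invariant [tʃ] in [fokɔtʃo] and [fokɔtʃ]: an analysis with underlying /tʃ/ and a rule producing [dʒ] before the GEN suffix would wrongly predict alternation here too.
The underlying segment must be /dʒ/; voiced obstruents become voiceless word-finally, yielding [tʃ] there.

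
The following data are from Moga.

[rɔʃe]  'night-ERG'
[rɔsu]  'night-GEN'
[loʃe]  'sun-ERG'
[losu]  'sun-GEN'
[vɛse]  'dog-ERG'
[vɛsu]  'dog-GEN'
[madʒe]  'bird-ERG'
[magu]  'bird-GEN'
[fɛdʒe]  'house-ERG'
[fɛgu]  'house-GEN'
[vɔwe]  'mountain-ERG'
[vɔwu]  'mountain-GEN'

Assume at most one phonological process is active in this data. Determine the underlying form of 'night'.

/rɔʃ/

In [rɔʃe] and [rɔsu] the final segment of 'night' alternates: [ʃ] ~ [s].
The stem 'dog' ([vɛse], [vɛsu]) shows [s] unchanged in both environments, so [s] cannot be basic with [ʃ] derived before the ERG suffix.
The alternation reflects depalatalization: palato-alveolar /dʒ/ and /ʃ/ become [g] and [s] when no front vowel follows. /ʃ/ is underlying.
Hence 'night' is /rɔʃ/ underlyingly.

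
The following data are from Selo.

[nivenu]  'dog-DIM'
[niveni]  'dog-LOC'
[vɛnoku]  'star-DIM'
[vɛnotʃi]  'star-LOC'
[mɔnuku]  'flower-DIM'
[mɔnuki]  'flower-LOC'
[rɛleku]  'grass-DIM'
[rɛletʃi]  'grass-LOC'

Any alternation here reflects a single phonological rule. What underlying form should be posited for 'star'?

The root 'star' surfaces as [vɛnoku] and [vɛnotʃi], with a stem-final [k] ~ [tʃ] alternation.
If /k/ were underlying and a rule turned it into [tʃ] before the LOC suffix, 'flower' would also alternate; but it has [k] in both [mɔnuku] and [mɔnuki].
Therefore /tʃ/ is basic and [k] is derived by depalatalization (palato-alveolar /tʃ/ becomes [k] when no front vowel follows).
The underlying form of 'star' is therefore /vɛnotʃ/.

/vɛnotʃ/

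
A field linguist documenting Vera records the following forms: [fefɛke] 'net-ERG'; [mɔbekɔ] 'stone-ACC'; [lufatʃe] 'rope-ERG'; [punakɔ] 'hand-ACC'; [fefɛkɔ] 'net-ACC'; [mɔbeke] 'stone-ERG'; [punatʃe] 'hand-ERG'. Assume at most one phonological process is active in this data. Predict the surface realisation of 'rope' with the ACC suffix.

[lufakɔ]

The stem for 'hand' ends in [tʃ] in [punatʃe] but [k] in [punakɔ].
Compare 'net', with invariant [k] in [fefɛke] and [fefɛkɔ]: an analysis with underlying /k/ and a rule producing [tʃ] before the ERG suffix would wrongly predict alternation here too.
The underlying segment must be /tʃ/; palato-alveolar /tʃ/ becomes [k] when no front vowel follows, yielding [k] there.
The one attested form of 'rope', [lufatʃe], shows underlying /lufatʃ/. Applying the same rule when no front vowel follows gives [lufakɔ].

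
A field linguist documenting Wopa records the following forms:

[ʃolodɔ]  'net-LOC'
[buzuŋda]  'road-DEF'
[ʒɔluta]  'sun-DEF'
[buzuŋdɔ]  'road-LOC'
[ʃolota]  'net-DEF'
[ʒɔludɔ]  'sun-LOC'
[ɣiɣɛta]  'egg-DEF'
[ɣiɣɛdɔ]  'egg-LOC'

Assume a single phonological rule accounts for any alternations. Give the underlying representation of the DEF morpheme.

/-ta/

The DEF suffix surfaces as [-da] and [-ta], depending on the final segment of the stem.
The LOC suffix, which begins with [d], is invariant after every stem; so [d] is not altered by any rule here.
So the underlying form is /-ta/, and voiceless stops become voiced after a nasal.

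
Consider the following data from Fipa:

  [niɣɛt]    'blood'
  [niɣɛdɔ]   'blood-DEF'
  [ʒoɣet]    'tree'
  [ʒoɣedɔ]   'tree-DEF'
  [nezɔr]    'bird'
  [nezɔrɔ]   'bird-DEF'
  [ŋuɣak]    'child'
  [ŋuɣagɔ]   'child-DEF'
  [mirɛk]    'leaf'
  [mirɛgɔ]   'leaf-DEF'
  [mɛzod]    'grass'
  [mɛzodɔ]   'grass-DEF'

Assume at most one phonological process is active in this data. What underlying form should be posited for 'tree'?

In [ʒoɣet] and [ʒoɣedɔ] the final segment of 'tree' alternates: [t] ~ [d].
But 'grass' keeps [d] in both environments ([mɛzod], [mɛzodɔ]), so there is no rule changing /d/ to [t] in isolation.
Therefore /t/ is basic and [d] is derived by intervocalic voicing (voiceless stops become voiced between vowels).
Hence 'tree' is /ʒoɣet/ underlyingly.

/ʒoɣet/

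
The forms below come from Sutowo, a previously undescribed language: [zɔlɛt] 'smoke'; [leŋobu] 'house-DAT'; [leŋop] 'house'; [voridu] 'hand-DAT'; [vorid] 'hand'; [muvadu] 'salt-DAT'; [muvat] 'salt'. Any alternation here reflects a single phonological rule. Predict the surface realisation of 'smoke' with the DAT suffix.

[zɔlɛdu]

The root 'salt' surfaces as [muvadu] and [muvat], with a stem-final [d] ~ [t] alternation.
But 'hand' keeps [d] in both environments ([voridu], [vorid]), so there is no rule changing /d/ to [t] in isolation.
Therefore /t/ is basic and [d] is derived by intervocalic voicing (voiceless stops become voiced between vowels).
From [zɔlɛt] the stem 'smoke' is /zɔlɛt/; between vowels this yields [zɔlɛdu].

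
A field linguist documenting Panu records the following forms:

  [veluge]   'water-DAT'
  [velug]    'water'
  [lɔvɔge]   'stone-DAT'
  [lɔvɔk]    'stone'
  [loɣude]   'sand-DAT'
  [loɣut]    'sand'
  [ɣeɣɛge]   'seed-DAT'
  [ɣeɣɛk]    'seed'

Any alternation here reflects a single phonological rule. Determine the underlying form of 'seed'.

/ɣeɣɛk/

The stem for 'seed' ends in [g] in [ɣeɣɛge] but [k] in [ɣeɣɛk].
But 'water' keeps [g] in both environments ([veluge], [velug]), so there is no rule changing /g/ to [k] in isolation.
The alternation reflects intervocalic voicing: voiceless stops become voiced between vowels. /k/ is underlying.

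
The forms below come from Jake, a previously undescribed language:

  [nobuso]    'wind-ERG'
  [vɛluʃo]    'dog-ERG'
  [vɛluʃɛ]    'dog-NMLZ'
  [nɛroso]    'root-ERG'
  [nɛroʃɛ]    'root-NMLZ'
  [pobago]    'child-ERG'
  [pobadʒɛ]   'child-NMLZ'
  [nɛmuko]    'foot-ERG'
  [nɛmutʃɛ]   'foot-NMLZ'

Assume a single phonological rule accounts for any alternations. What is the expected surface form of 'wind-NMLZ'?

'root' shows [s] ~ [ʃ] at the end of the stem ([nɛroso] vs [nɛroʃɛ]).
If /ʃ/ were underlying and a rule turned it into [s] before the ERG suffix, 'dog' would also alternate; but it has [ʃ] in both [vɛluʃo] and [vɛluʃɛ].
The underlying segment must be /s/; /k/, /g/ and /s/ become palato-alveolar [tʃ], [dʒ] and [ʃ] before a front vowel, yielding [ʃ] there.
The one attested form of 'wind', [nobuso], shows underlying /nobus/. Applying the same rule before a front vowel gives [nobuʃɛ].

[nobuʃɛ]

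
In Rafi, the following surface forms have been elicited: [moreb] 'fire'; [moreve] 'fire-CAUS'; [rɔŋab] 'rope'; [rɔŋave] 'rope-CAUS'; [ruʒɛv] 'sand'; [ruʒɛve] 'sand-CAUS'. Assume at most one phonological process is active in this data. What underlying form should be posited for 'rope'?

The root 'rope' surfaces as [rɔŋab] and [rɔŋave], with a stem-final [b] ~ [v] alternation.
But 'sand' keeps [v] in both environments ([ruʒɛv], [ruʒɛve]), so there is no rule changing /v/ to [b] in isolation.
The underlying segment must be /b/; voiced stops become fricatives between vowels, yielding [v] there.

/rɔŋab/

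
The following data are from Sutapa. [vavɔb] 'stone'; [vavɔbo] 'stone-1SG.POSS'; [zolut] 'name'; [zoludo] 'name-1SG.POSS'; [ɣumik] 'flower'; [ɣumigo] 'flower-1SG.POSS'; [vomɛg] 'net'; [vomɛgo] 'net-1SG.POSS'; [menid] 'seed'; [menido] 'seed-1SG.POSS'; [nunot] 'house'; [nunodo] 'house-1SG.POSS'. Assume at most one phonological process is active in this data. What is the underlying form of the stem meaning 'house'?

/nunot/

The stem for 'house' ends in [t] in [nunot] but [d] in [nunodo].
If /d/ were underlying and a rule turned it into [t] in isolation, 'seed' would also alternate; but it has [d] in both [menid] and [menido].
The alternation reflects intervocalic voicing: voiceless stops become voiced between vowels. /t/ is underlying.
So 'house' = /nunot/.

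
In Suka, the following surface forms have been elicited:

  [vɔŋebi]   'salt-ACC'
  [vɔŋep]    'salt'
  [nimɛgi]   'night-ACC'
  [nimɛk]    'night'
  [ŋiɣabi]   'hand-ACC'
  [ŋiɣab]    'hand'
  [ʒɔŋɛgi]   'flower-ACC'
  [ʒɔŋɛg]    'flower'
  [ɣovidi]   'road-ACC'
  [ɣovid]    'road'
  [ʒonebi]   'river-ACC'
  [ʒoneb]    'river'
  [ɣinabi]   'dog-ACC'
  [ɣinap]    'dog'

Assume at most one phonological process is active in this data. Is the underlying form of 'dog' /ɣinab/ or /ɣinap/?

The stem for 'dog' ends in [b] in [ɣinabi] but [p] in [ɣinap].
Compare 'river', with invariant [b] in [ʒonebi] and [ʒoneb]: an analysis with underlying /b/ and a rule producing [p] in isolation would wrongly predict alternation here too.
Therefore /p/ is basic and [b] is derived by intervocalic voicing (voiceless stops become voiced between vowels).

/ɣinap/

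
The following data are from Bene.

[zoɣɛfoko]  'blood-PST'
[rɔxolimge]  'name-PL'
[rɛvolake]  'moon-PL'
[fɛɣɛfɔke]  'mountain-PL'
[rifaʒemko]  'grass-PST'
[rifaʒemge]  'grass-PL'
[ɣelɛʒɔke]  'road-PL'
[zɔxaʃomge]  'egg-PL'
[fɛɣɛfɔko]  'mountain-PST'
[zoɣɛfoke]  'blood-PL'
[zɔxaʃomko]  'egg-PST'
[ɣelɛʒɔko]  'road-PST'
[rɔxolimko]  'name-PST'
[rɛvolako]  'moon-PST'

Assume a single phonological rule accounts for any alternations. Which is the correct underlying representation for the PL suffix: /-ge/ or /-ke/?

The PL morpheme has two allomorphs, [-ge] and [-ke].
The PST suffix, which begins with [k], is invariant after every stem; so [k] is not altered by any rule here.
The PL suffix is therefore /-ge/ underlyingly, with post-vocalic devoicing: voiced stops become voiceless after a vowel.

/-ge/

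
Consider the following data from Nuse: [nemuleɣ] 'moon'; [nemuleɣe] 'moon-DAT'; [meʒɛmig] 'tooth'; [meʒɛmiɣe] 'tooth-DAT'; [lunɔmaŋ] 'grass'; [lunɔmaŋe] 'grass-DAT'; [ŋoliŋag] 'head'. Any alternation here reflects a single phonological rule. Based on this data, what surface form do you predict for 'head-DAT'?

[ŋoliŋaɣe]

The root 'tooth' surfaces as [meʒɛmig] and [meʒɛmiɣe], with a stem-final [g] ~ [ɣ] alternation.
If /ɣ/ were underlying and a rule turned it into [g] in isolation, 'moon' would also alternate; but it has [ɣ] in both [nemuleɣ] and [nemuleɣe].
So /g/ is underlying, and a rule of intervocalic spirantization — voiced stops become fricatives between vowels — gives [ɣ].
From [ŋoliŋag] the stem 'head' is /ŋoliŋag/; between vowels this yields [ŋoliŋaɣe].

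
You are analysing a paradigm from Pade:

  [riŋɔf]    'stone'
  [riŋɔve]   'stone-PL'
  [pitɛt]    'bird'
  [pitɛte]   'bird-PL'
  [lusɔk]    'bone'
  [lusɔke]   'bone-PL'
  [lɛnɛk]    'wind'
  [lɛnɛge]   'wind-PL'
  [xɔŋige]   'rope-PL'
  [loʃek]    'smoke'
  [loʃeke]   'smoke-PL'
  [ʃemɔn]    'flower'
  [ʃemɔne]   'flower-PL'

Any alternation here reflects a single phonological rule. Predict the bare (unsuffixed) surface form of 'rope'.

[xɔŋik]

The root 'wind' surfaces as [lɛnɛk] and [lɛnɛge], with a stem-final [k] ~ [g] alternation.
The stem 'bone' ([lusɔk], [lusɔke]) shows [k] unchanged in both environments, so [k] cannot be basic with [g] derived before the PL suffix.
Therefore /g/ is basic and [k] is derived by word-final obstruent devoicing (voiced obstruents become voiceless word-finally).
The one attested form of 'rope', [xɔŋige], shows underlying /xɔŋig/. Applying the same rule word-finally gives [xɔŋik].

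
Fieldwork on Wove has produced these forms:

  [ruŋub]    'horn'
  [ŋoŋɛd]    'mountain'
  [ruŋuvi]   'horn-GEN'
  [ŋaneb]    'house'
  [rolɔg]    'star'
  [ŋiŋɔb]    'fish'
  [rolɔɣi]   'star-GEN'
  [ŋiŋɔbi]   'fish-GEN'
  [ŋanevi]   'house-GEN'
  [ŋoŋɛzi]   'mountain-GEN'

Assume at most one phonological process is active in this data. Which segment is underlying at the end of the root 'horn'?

/v/

The stem for 'horn' ends in [b] in [ruŋub] but [v] in [ruŋuvi].
But 'fish' keeps [b] in both environments ([ŋiŋɔb], [ŋiŋɔbi]), so there is no rule changing /b/ to [v] before the GEN suffix.
So /v/ is underlying, and a rule of word-final hardening — voiced fricatives become stops word-finally — gives [b].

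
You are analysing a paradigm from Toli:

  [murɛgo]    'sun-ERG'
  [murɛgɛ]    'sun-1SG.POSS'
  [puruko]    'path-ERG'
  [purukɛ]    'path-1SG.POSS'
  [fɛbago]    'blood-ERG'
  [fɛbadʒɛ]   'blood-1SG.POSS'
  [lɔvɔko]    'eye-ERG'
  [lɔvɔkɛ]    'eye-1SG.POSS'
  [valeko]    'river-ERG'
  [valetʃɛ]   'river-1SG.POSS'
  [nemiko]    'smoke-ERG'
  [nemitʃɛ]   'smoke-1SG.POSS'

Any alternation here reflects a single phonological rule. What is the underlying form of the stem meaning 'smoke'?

/nemitʃ/

The root 'smoke' surfaces as [nemiko] and [nemitʃɛ], with a stem-final [k] ~ [tʃ] alternation.
Compare 'eye', with invariant [k] in [lɔvɔko] and [lɔvɔkɛ]: an analysis with underlying /k/ and a rule producing [tʃ] before the 1SG.POSS suffix would wrongly predict alternation here too.
The alternation reflects depalatalization: palato-alveolar /tʃ/ and /dʒ/ become [k] and [g] when no front vowel follows. /tʃ/ is underlying.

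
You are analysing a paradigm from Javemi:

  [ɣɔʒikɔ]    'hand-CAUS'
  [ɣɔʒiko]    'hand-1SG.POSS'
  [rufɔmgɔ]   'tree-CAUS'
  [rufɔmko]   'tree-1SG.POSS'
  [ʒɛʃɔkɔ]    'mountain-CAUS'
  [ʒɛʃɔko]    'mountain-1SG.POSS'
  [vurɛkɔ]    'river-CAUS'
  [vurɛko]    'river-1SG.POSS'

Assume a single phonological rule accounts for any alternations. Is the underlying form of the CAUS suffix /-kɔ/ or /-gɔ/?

The CAUS morpheme has two allomorphs, [-gɔ] and [-kɔ].
By contrast the 1SG.POSS suffix keeps its initial [k] throughout — that segment must be underlying.
The CAUS suffix is therefore /-gɔ/ underlyingly, with post-vocalic devoicing: voiced stops become voiceless after a vowel.

/-gɔ/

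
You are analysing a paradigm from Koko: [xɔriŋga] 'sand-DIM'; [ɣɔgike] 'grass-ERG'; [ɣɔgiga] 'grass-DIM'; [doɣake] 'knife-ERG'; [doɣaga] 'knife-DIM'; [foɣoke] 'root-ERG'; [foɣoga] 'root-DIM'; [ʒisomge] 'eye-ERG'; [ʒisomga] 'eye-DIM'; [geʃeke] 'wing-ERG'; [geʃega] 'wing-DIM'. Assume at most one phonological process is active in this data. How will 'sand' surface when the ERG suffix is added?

The ERG morpheme has two allomorphs, [-ge] and [-ke].
By contrast the DIM suffix keeps its initial [g] throughout — that segment must be underlying.
The ERG suffix is therefore /-ke/ underlyingly, with post-nasal voicing: voiceless stops become voiced after a nasal.
After 'sand', which ends in a nasal, the suffix surfaces as [-ge], giving [xɔriŋge].

[xɔriŋge]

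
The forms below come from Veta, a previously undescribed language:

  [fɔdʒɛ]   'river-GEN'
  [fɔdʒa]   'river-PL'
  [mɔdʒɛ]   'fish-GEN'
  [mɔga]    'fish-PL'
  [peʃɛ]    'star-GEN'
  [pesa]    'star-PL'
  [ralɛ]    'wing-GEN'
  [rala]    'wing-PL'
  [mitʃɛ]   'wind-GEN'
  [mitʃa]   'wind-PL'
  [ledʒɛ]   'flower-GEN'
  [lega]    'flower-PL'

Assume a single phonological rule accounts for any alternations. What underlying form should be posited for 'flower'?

The stem for 'flower' ends in [dʒ] in [ledʒɛ] but [g] in [lega].
If /dʒ/ were underlying and a rule turned it into [g] before the PL suffix, 'river' would also alternate; but it has [dʒ] in both [fɔdʒɛ] and [fɔdʒa].
The underlying segment must be /g/; /g/ and /s/ become palato-alveolar [dʒ] and [ʃ] before a front vowel, yielding [dʒ] there.

/leg/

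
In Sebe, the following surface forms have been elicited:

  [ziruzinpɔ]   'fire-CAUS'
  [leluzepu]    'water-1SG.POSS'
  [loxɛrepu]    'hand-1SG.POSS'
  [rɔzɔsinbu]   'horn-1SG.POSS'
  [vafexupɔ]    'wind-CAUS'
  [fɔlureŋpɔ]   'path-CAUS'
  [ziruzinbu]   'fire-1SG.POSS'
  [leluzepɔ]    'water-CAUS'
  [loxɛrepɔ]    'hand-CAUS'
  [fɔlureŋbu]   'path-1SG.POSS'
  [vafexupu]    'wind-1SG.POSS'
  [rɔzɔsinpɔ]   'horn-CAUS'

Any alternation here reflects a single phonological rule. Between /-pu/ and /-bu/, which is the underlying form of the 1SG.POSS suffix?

/-bu/

The 1SG.POSS morpheme has two allomorphs, [-bu] and [-pu].
By contrast the CAUS suffix keeps its initial [p] throughout — that segment must be underlying.
So the underlying form is /-bu/, and voiced stops become voiceless after a vowel.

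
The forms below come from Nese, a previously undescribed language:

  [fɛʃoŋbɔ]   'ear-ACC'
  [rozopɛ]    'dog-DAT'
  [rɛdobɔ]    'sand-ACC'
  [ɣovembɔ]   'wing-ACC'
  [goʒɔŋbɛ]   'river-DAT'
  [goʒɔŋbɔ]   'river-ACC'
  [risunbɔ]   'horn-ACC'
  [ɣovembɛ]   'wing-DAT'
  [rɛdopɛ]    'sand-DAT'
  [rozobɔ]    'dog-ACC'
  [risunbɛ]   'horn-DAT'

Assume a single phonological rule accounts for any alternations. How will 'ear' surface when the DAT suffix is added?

[fɛʃoŋbɛ]

The DAT morpheme has two allomorphs, [-bɛ] and [-pɛ].
The ACC suffix, which begins with [b], is invariant after every stem; so [b] is not altered by any rule here.
So the underlying form is /-pɛ/, and voiceless stops become voiced after a nasal.
After 'ear', which ends in a nasal, the suffix surfaces as [-bɛ], giving [fɛʃoŋbɛ].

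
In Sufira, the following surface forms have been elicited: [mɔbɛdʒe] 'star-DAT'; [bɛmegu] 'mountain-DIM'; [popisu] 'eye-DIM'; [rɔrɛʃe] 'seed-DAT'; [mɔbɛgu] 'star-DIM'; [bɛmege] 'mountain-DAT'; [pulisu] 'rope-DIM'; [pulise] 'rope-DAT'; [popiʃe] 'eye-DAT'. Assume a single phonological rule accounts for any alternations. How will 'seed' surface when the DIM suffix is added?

The root 'eye' surfaces as [popiʃe] and [popisu], with a stem-final [ʃ] ~ [s] alternation.
But 'rope' keeps [s] in both environments ([pulise], [pulisu]), so there is no rule changing /s/ to [ʃ] before the DAT suffix.
So /ʃ/ is underlying, and a rule of depalatalization — palato-alveolar /dʒ/ and /ʃ/ become [g] and [s] when no front vowel follows — gives [s].
The one attested form of 'seed', [rɔrɛʃe], shows underlying /rɔrɛʃ/. Applying the same rule when no front vowel follows gives [rɔrɛsu].

[rɔrɛsu]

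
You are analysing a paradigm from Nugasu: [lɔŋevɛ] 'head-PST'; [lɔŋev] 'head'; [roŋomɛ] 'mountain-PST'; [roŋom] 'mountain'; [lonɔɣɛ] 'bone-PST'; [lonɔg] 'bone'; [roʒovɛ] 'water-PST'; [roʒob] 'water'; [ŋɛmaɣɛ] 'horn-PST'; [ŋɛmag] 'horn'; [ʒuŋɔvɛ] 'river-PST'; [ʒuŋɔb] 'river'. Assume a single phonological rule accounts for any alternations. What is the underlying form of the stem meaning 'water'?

'water' shows [v] ~ [b] at the end of the stem ([roʒovɛ] vs [roʒob]).
But 'head' keeps [v] in both environments ([lɔŋevɛ], [lɔŋev]), so there is no rule changing /v/ to [b] in isolation.
Therefore /b/ is basic and [v] is derived by intervocalic spirantization (voiced stops become fricatives between vowels).

/roʒob/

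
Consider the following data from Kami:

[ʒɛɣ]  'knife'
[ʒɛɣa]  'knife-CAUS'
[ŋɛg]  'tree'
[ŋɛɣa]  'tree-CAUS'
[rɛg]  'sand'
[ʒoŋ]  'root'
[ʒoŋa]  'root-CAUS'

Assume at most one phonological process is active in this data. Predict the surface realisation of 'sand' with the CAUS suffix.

[rɛɣa]

In [ŋɛg] and [ŋɛɣa] the final segment of 'tree' alternates: [g] ~ [ɣ].
The stem 'knife' ([ʒɛɣ], [ʒɛɣa]) shows [ɣ] unchanged in both environments, so [ɣ] cannot be basic with [g] derived in isolation.
So /g/ is underlying, and a rule of intervocalic spirantization — voiced stops become fricatives between vowels — gives [ɣ].
The one attested form of 'sand', [rɛg], shows underlying /rɛg/. Applying the same rule between vowels gives [rɛɣa].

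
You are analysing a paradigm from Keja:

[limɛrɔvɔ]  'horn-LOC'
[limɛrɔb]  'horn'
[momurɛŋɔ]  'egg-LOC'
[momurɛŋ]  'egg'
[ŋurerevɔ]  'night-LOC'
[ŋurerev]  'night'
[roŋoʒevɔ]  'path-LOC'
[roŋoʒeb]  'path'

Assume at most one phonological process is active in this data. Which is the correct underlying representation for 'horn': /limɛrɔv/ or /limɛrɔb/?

/limɛrɔb/

'horn' shows [v] ~ [b] at the end of the stem ([limɛrɔvɔ] vs [limɛrɔb]).
Compare 'night', with invariant [v] in [ŋurerevɔ] and [ŋurerev]: an analysis with underlying /v/ and a rule producing [b] in isolation would wrongly predict alternation here too.
The alternation reflects intervocalic spirantization: voiced stops become fricatives between vowels. /b/ is underlying.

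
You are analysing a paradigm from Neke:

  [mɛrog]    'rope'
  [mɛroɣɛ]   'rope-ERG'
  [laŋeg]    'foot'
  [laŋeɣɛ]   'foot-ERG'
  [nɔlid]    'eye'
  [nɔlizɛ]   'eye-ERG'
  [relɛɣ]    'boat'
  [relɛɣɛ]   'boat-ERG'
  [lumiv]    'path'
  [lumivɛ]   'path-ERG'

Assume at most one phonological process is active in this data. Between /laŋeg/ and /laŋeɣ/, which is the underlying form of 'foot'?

/laŋeg/

The stem for 'foot' ends in [g] in [laŋeg] but [ɣ] in [laŋeɣɛ].
Compare 'boat', with invariant [ɣ] in [relɛɣ] and [relɛɣɛ]: an analysis with underlying /ɣ/ and a rule producing [g] in isolation would wrongly predict alternation here too.
The alternation reflects intervocalic spirantization: voiced stops become fricatives between vowels. /g/ is underlying.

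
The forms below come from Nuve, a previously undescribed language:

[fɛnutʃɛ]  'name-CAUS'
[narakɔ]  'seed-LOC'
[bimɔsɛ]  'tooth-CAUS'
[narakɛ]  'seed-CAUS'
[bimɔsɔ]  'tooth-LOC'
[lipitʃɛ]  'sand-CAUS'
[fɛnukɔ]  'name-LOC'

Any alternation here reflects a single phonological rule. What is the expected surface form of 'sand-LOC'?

[lipikɔ]

The root 'name' surfaces as [fɛnutʃɛ] and [fɛnukɔ], with a stem-final [tʃ] ~ [k] alternation.
The stem 'seed' ([narakɛ], [narakɔ]) shows [k] unchanged in both environments, so [k] cannot be basic with [tʃ] derived before the CAUS suffix.
The underlying segment must be /tʃ/; palato-alveolar /tʃ/ becomes [k] when no front vowel follows, yielding [k] there.
From [lipitʃɛ] the stem 'sand' is /lipitʃ/; when no front vowel follows this yields [lipikɔ].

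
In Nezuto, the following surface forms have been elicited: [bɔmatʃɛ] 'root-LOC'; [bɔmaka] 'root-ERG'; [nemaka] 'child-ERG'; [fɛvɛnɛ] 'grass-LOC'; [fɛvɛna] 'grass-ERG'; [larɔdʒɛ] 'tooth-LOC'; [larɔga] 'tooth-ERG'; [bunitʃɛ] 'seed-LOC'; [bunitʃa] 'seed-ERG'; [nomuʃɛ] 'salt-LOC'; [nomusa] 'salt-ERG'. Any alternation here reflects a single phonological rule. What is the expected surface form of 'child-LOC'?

[nematʃɛ]

In [bɔmatʃɛ] and [bɔmaka] the final segment of 'root' alternates: [tʃ] ~ [k].
But 'seed' keeps [tʃ] in both environments ([bunitʃɛ], [bunitʃa]), so there is no rule changing /tʃ/ to [k] before the ERG suffix.
The alternation reflects palatalization before a front vowel: /k/, /g/ and /s/ become palato-alveolar [tʃ], [dʒ] and [ʃ] before a front vowel. /k/ is underlying.
The one attested form of 'child', [nemaka], shows underlying /nemak/. Applying the same rule before a front vowel gives [nematʃɛ].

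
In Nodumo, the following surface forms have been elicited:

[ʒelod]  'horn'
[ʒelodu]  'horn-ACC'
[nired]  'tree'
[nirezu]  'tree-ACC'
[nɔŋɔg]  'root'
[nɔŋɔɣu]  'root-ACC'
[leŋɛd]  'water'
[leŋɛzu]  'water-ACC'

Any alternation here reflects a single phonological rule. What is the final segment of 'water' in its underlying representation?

/z/

'water' shows [d] ~ [z] at the end of the stem ([leŋɛd] vs [leŋɛzu]).
If /d/ were underlying and a rule turned it into [z] before the ACC suffix, 'horn' would also alternate; but it has [d] in both [ʒelod] and [ʒelodu].
So /z/ is underlying, and a rule of word-final hardening — voiced fricatives become stops word-finally — gives [d].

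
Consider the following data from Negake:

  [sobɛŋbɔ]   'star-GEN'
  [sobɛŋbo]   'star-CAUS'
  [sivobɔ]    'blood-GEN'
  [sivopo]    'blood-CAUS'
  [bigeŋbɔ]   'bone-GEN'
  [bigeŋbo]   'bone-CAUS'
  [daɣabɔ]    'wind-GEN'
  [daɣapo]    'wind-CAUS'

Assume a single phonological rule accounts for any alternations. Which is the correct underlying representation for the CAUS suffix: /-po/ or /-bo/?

The CAUS morpheme has two allomorphs, [-bo] and [-po].
By contrast the GEN suffix keeps its initial [b] throughout — that segment must be underlying.
So the underlying form is /-po/, and voiceless stops become voiced after a nasal.

/-po/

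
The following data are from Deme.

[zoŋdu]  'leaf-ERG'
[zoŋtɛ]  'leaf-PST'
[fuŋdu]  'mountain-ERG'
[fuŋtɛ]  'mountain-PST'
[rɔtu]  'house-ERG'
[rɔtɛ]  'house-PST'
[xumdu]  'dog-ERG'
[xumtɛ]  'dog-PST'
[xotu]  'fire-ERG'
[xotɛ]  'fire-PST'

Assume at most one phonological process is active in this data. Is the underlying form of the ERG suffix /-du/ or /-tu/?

The ERG suffix surfaces as [-du] and [-tu], depending on the final segment of the stem.
By contrast the PST suffix keeps its initial [t] throughout — that segment must be underlying.
The ERG suffix is therefore /-du/ underlyingly, with post-vocalic devoicing: voiced stops become voiceless after a vowel.

/-du/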